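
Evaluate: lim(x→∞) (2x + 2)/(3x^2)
This is an ∞/∞ indeterminate form.

Apply L'Hôpital's rule: differentiate numerator and denominator separately.
  f(x) = 2·x + 2   ⇒   f'(x) = 2
  g(x) = 3·x^2   ⇒   g'(x) = 6·x
  lim(x→∞) f'(x)/g'(x) = lim(x→∞) (2)/(6·x)
  = 0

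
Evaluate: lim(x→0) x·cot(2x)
This is a 0·∞ indeterminate form.

Rewrite 0·∞ as a quotient (0/0 or ∞/∞ form), then apply L'Hôpital's rule:
  lim(x→0) x·cot(2x) = 1/2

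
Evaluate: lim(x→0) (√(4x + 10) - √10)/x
This is a standard limit.

Factor or rationalize the expression:
  lim(x→0) (√(4x + 10) - √10)/x = sqrt(10)/5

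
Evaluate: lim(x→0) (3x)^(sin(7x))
This is an exponential indeterminate form.

For exponential indeterminate forms, take the natural log:
  Let L = lim(x→0) (3x)^(sin(7x))
  Then ln(L) = lim(x→0) [exponent × ln(base)]
  Evaluate using L'Hôpital or standard limits, then exponentiate.
  L = 1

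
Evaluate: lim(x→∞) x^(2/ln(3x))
This is an exponential indeterminate form.

For exponential indeterminate forms, take the natural log:
  Let L = lim(x→∞) x^(2/ln(3x))
  Then ln(L) = lim(x→∞) [exponent × ln(base)]
  Evaluate using L'Hôpital or standard limits, then exponentiate.
  L = e²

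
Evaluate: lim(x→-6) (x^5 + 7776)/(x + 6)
This is a standard limit.

Factor or rationalize the expression:
  lim(x→-6) (x^5 + 7776)/(x + 6) = 6480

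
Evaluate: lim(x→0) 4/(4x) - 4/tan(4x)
This is an ∞-∞ indeterminate form.

Combine fractions or rationalize to convert ∞-∞ to 0/0 form:
  lim(x→0) 4/(4x) - 4/tan(4x) = 0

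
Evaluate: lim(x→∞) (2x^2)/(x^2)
This is an ∞/∞ indeterminate form.

Apply L'Hôpital's rule: differentiate numerator and denominator separately.
  f(x) = 2·x^2   ⇒   f'(x) = 4·x
  g(x) = x^2   ⇒   g'(x) = 2·x
  lim(x→∞) f'(x)/g'(x) = lim(x→∞) (4·x)/(2·x)
  = 2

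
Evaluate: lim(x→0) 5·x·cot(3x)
This is a 0·∞ indeterminate form.

Rewrite 0·∞ as a quotient (0/0 or ∞/∞ form), then apply L'Hôpital's rule:
  lim(x→0) 5·x·cot(3x) = 5/3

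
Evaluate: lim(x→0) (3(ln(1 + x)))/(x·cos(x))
This is a 0/0 indeterminate form.

Apply L'Hôpital's rule: differentiate numerator and denominator separately.
  f(x) = 3·ln(x + 1)   ⇒   f'(x) = 3/(x + 1)
  g(x) = x·cos(x)   ⇒   g'(x) = -x·sin(x) + cos(x)
  lim(x→0) f'(x)/g'(x) = lim(x→0) (3/(x + 1))/(-x·sin(x) + cos(x))
  = 3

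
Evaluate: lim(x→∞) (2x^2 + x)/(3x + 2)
This is an ∞/∞ indeterminate form.

Apply L'Hôpital's rule: differentiate numerator and denominator separately.
  f(x) = 2·x^2 + x   ⇒   f'(x) = 4·x + 1
  g(x) = 3·x + 2   ⇒   g'(x) = 3
  lim(x→∞) f'(x)/g'(x) = lim(x→∞) (4·x + 1)/(3)
  = ∞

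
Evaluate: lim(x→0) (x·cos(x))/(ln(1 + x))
This is a 0/0 indeterminate form.

Apply L'Hôpital's rule: differentiate numerator and denominator separately.
  f(x) = x·cos(x)   ⇒   f'(x) = -x·sin(x) + cos(x)
  g(x) = ln(x + 1)   ⇒   g'(x) = 1/(x + 1)
  lim(x→0) f'(x)/g'(x) = lim(x→0) (-x·sin(x) + cos(x))/(1/(x + 1))
  = 1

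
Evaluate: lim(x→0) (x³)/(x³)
This is a 0/0 indeterminate form.

Apply L'Hôpital's rule: differentiate numerator and denominator separately.
  f(x) = x^3   ⇒   f'(x) = 3·x^2
  g(x) = x^3   ⇒   g'(x) = 3·x^2
  lim(x→0) f'(x)/g'(x) = lim(x→0) (3·x^2)/(3·x^2)
  = 1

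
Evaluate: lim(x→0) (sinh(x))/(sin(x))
This is a 0/0 indeterminate form.

Apply L'Hôpital's rule: differentiate numerator and denominator separately.
  f(x) = sinh(x)   ⇒   f'(x) = cosh(x)
  g(x) = sin(x)   ⇒   g'(x) = cos(x)
  lim(x→0) f'(x)/g'(x) = lim(x→0) (cosh(x))/(cos(x))
  = 1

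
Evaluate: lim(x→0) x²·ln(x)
This is a 0·∞ indeterminate form.

Rewrite 0·∞ as a quotient (0/0 or ∞/∞ form), then apply L'Hôpital's rule:
  lim(x→0) x²·ln(x) = 0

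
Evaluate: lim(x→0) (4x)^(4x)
This is an exponential indeterminate form.

For exponential indeterminate forms, take the natural log:
  Let L = lim(x→0) (4x)^(4x)
  Then ln(L) = lim(x→0) [exponent × ln(base)]
  Evaluate using L'Hôpital or standard limits, then exponentiate.
  L = 1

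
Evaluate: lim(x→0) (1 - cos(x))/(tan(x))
This is a 0/0 indeterminate form.

Apply L'Hôpital's rule: differentiate numerator and denominator separately.
  f(x) = 1 - cos(x)   ⇒   f'(x) = sin(x)
  g(x) = tan(x)   ⇒   g'(x) = tan(x)^2 + 1
  lim(x→0) f'(x)/g'(x) = lim(x→0) (sin(x))/(tan(x)^2 + 1)
  = 0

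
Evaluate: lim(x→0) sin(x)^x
This is an exponential indeterminate form.

For exponential indeterminate forms, take the natural log:
  Let L = lim(x→0) sin(x)^x
  Then ln(L) = lim(x→0) [exponent × ln(base)]
  Evaluate using L'Hôpital or standard limits, then exponentiate.
  L = 1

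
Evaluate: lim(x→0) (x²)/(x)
This is a 0/0 indeterminate form.

Apply L'Hôpital's rule: differentiate numerator and denominator separately.
  f(x) = x^2   ⇒   f'(x) = 2·x
  g(x) = x   ⇒   g'(x) = 1
  lim(x→0) f'(x)/g'(x) = lim(x→0) (2·x)/(1)
  = 0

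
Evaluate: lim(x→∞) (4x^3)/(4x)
This is an ∞/∞ indeterminate form.

Apply L'Hôpital's rule: differentiate numerator and denominator separately.
  f(x) = 4·x^3   ⇒   f'(x) = 12·x^2
  g(x) = 4·x   ⇒   g'(x) = 4
  lim(x→∞) f'(x)/g'(x) = lim(x→∞) (12·x^2)/(4)
  = ∞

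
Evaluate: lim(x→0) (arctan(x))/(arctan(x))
This is a 0/0 indeterminate form.

Apply L'Hôpital's rule: differentiate numerator and denominator separately.
  f(x) = atan(x)   ⇒   f'(x) = 1/(x^2 + 1)
  g(x) = atan(x)   ⇒   g'(x) = 1/(x^2 + 1)
  lim(x→0) f'(x)/g'(x) = lim(x→0) (1/(x^2 + 1))/(1/(x^2 + 1))
  = 1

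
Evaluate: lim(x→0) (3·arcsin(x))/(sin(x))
This is a 0/0 indeterminate form.

Apply L'Hôpital's rule: differentiate numerator and denominator separately.
  f(x) = 3·asin(x)   ⇒   f'(x) = 3/sqrt(1 - x^2)
  g(x) = sin(x)   ⇒   g'(x) = cos(x)
  lim(x→0) f'(x)/g'(x) = lim(x→0) (3/sqrt(1 - x^2))/(cos(x))
  = 3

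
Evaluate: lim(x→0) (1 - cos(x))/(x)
This is a 0/0 indeterminate form.

Apply L'Hôpital's rule: differentiate numerator and denominator separately.
  f(x) = 1 - cos(x)   ⇒   f'(x) = sin(x)
  g(x) = x   ⇒   g'(x) = 1
  lim(x→0) f'(x)/g'(x) = lim(x→0) (sin(x))/(1)
  = 0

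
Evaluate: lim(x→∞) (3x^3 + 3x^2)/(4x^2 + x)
This is an ∞/∞ indeterminate form.

Apply L'Hôpital's rule: differentiate numerator and denominator separately.
  f(x) = 3·x^3 + 3·x^2   ⇒   f'(x) = 9·x^2 + 6·x
  g(x) = 4·x^2 + x   ⇒   g'(x) = 8·x + 1
  lim(x→∞) f'(x)/g'(x) = lim(x→∞) (9·x^2 + 6·x)/(8·x + 1)
  = ∞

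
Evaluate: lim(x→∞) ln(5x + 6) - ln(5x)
This is an ∞-∞ indeterminate form.

Combine fractions or rationalize to convert ∞-∞ to 0/0 form:
  lim(x→∞) ln(5x + 6) - ln(5x) = 0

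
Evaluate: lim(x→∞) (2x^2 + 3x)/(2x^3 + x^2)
This is an ∞/∞ indeterminate form.

Apply L'Hôpital's rule: differentiate numerator and denominator separately.
  f(x) = 2·x^2 + 3·x   ⇒   f'(x) = 4·x + 3
  g(x) = 2·x^3 + x^2   ⇒   g'(x) = 6·x^2 + 2·x
  lim(x→∞) f'(x)/g'(x) = lim(x→∞) (4·x + 3)/(6·x^2 + 2·x)
  = 0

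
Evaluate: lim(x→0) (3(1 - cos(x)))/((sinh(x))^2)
This is a 0/0 indeterminate form.

Apply L'Hôpital's rule: differentiate numerator and denominator separately.
  f(x) = 3 - 3·cos(x)   ⇒   f'(x) = 3·sin(x)
  g(x) = sinh(x)^2   ⇒   g'(x) = 2·sinh(x)·cosh(x)
  lim(x→0) f'(x)/g'(x) = lim(x→0) (3·sin(x))/(2·sinh(x)·cosh(x))
  = 3/2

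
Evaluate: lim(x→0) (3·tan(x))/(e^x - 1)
This is a 0/0 indeterminate form.

Apply L'Hôpital's rule: differentiate numerator and denominator separately.
  f(x) = 3·tan(x)   ⇒   f'(x) = 3·tan(x)^2 + 3
  g(x) = e^(x) - 1   ⇒   g'(x) = e^(x)
  lim(x→0) f'(x)/g'(x) = lim(x→0) (3·tan(x)^2 + 3)/(e^(x))
  = 3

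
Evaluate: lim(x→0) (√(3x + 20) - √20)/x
This is a standard limit.

Factor or rationalize the expression:
  lim(x→0) (√(3x + 20) - √20)/x = 3·sqrt(5)/20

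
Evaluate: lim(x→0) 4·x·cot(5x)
This is a 0·∞ indeterminate form.

Rewrite 0·∞ as a quotient (0/0 or ∞/∞ form), then apply L'Hôpital's rule:
  lim(x→0) 4·x·cot(5x) = 4/5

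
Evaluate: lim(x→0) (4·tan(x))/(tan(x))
This is a 0/0 indeterminate form.

Apply L'Hôpital's rule: differentiate numerator and denominator separately.
  f(x) = 4·tan(x)   ⇒   f'(x) = 4·tan(x)^2 + 4
  g(x) = tan(x)   ⇒   g'(x) = tan(x)^2 + 1
  lim(x→0) f'(x)/g'(x) = lim(x→0) (4·tan(x)^2 + 4)/(tan(x)^2 + 1)
  = 4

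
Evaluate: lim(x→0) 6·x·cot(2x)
This is a 0·∞ indeterminate form.

Rewrite 0·∞ as a quotient (0/0 or ∞/∞ form), then apply L'Hôpital's rule:
  lim(x→0) 6·x·cot(2x) = 3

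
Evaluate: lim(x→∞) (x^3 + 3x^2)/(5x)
This is an ∞/∞ indeterminate form.

Apply L'Hôpital's rule: differentiate numerator and denominator separately.
  f(x) = x^3 + 3·x^2   ⇒   f'(x) = 3·x^2 + 6·x
  g(x) = 5·x   ⇒   g'(x) = 5
  lim(x→∞) f'(x)/g'(x) = lim(x→∞) (3·x^2 + 6·x)/(5)
  = ∞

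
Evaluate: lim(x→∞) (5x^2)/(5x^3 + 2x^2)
This is an ∞/∞ indeterminate form.

Apply L'Hôpital's rule: differentiate numerator and denominator separately.
  f(x) = 5·x^2   ⇒   f'(x) = 10·x
  g(x) = 5·x^3 + 2·x^2   ⇒   g'(x) = 15·x^2 + 4·x
  lim(x→∞) f'(x)/g'(x) = lim(x→∞) (10·x)/(15·x^2 + 4·x)
  = 0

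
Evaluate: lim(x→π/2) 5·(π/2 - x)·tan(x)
This is a 0·∞ indeterminate form.

Rewrite 0·∞ as a quotient (0/0 or ∞/∞ form), then apply L'Hôpital's rule:
  lim(x→π/2) 5·(π/2 - x)·tan(x) = 5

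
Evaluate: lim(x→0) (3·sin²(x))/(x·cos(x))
This is a 0/0 indeterminate form.

Apply L'Hôpital's rule: differentiate numerator and denominator separately.
  f(x) = 3·sin(x)^2   ⇒   f'(x) = 6·sin(x)·cos(x)
  g(x) = x·cos(x)   ⇒   g'(x) = -x·sin(x) + cos(x)
  lim(x→0) f'(x)/g'(x) = lim(x→0) (6·sin(x)·cos(x))/(-x·sin(x) + cos(x))
  = 0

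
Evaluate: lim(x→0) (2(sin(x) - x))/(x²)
This is a 0/0 indeterminate form.

Apply L'Hôpital's rule: differentiate numerator and denominator separately.
  f(x) = -2·x + 2·sin(x)   ⇒   f'(x) = 2·cos(x) - 2
  g(x) = x^2   ⇒   g'(x) = 2·x
  lim(x→0) f'(x)/g'(x) = lim(x→0) (2·cos(x) - 2)/(2·x)
  = 0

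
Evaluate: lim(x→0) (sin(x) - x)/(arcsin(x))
This is a 0/0 indeterminate form.

Apply L'Hôpital's rule: differentiate numerator and denominator separately.
  f(x) = -x + sin(x)   ⇒   f'(x) = cos(x) - 1
  g(x) = asin(x)   ⇒   g'(x) = 1/sqrt(1 - x^2)
  lim(x→0) f'(x)/g'(x) = lim(x→0) (cos(x) - 1)/(1/sqrt(1 - x^2))
  = 0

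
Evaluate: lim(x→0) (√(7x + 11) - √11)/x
This is a standard limit.

Factor or rationalize the expression:
  lim(x→0) (√(7x + 11) - √11)/x = 7·sqrt(11)/22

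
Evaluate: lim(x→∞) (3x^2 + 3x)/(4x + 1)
This is an ∞/∞ indeterminate form.

Apply L'Hôpital's rule: differentiate numerator and denominator separately.
  f(x) = 3·x^2 + 3·x   ⇒   f'(x) = 6·x + 3
  g(x) = 4·x + 1   ⇒   g'(x) = 4
  lim(x→∞) f'(x)/g'(x) = lim(x→∞) (6·x + 3)/(4)
  = ∞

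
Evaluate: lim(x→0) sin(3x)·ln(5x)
This is a 0·∞ indeterminate form.

Rewrite 0·∞ as a quotient (0/0 or ∞/∞ form), then apply L'Hôpital's rule:
  lim(x→0) sin(3x)·ln(5x) = 0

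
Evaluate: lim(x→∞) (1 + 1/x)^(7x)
This is an exponential indeterminate form.

For exponential indeterminate forms, take the natural log:
  Let L = lim(x→∞) (1 + 1/x)^(7x)
  Then ln(L) = lim(x→∞) [exponent × ln(base)]
  Evaluate using L'Hôpital or standard limits, then exponentiate.
  L = e^(7)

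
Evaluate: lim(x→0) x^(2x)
This is an exponential indeterminate form.

For exponential indeterminate forms, take the natural log:
  Let L = lim(x→0) x^(2x)
  Then ln(L) = lim(x→0) [exponent × ln(base)]
  Evaluate using L'Hôpital or standard limits, then exponentiate.
  L = 1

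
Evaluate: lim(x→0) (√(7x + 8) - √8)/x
This is a standard limit.

Factor or rationalize the expression:
  lim(x→0) (√(7x + 8) - √8)/x = 7·sqrt(2)/8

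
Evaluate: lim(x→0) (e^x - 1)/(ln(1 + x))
This is a 0/0 indeterminate form.

Apply L'Hôpital's rule: differentiate numerator and denominator separately.
  f(x) = e^(x) - 1   ⇒   f'(x) = e^(x)
  g(x) = ln(x + 1)   ⇒   g'(x) = 1/(x + 1)
  lim(x→0) f'(x)/g'(x) = lim(x→0) (e^(x))/(1/(x + 1))
  = 1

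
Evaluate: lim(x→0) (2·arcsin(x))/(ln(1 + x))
This is a 0/0 indeterminate form.

Apply L'Hôpital's rule: differentiate numerator and denominator separately.
  f(x) = 2·asin(x)   ⇒   f'(x) = 2/sqrt(1 - x^2)
  g(x) = ln(x + 1)   ⇒   g'(x) = 1/(x + 1)
  lim(x→0) f'(x)/g'(x) = lim(x→0) (2/sqrt(1 - x^2))/(1/(x + 1))
  = 2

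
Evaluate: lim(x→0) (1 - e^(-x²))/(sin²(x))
This is a 0/0 indeterminate form.

Apply L'Hôpital's rule: differentiate numerator and denominator separately.
  f(x) = 1 - e^(-x^2)   ⇒   f'(x) = 2·x·e^(-x^2)
  g(x) = sin(x)^2   ⇒   g'(x) = 2·sin(x)·cos(x)
  lim(x→0) f'(x)/g'(x) = lim(x→0) (2·x·e^(-x^2))/(2·sin(x)·cos(x))
  = 1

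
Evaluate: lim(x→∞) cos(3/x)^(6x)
This is an exponential indeterminate form.

For exponential indeterminate forms, take the natural log:
  Let L = lim(x→∞) cos(3/x)^(6x)
  Then ln(L) = lim(x→∞) [exponent × ln(base)]
  Evaluate using L'Hôpital or standard limits, then exponentiate.
  L = 1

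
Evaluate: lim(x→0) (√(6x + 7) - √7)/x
This is a standard limit.

Factor or rationalize the expression:
  lim(x→0) (√(6x + 7) - √7)/x = 3·sqrt(7)/7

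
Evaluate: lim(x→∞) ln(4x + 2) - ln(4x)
This is an ∞-∞ indeterminate form.

Combine fractions or rationalize to convert ∞-∞ to 0/0 form:
  lim(x→∞) ln(4x + 2) - ln(4x) = 0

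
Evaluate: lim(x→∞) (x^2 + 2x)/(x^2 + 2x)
This is an ∞/∞ indeterminate form.

Apply L'Hôpital's rule: differentiate numerator and denominator separately.
  f(x) = x^2 + 2·x   ⇒   f'(x) = 2·x + 2
  g(x) = x^2 + 2·x   ⇒   g'(x) = 2·x + 2
  lim(x→∞) f'(x)/g'(x) = lim(x→∞) (2·x + 2)/(2·x + 2)
  = 1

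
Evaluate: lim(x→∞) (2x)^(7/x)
This is an exponential indeterminate form.

For exponential indeterminate forms, take the natural log:
  Let L = lim(x→∞) (2x)^(7/x)
  Then ln(L) = lim(x→∞) [exponent × ln(base)]
  Evaluate using L'Hôpital or standard limits, then exponentiate.
  L = 1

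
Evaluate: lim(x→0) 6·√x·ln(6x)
This is a 0·∞ indeterminate form.

Rewrite 0·∞ as a quotient (0/0 or ∞/∞ form), then apply L'Hôpital's rule:
  lim(x→0) 6·√x·ln(6x) = 0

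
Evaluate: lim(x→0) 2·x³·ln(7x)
This is a 0·∞ indeterminate form.

Rewrite 0·∞ as a quotient (0/0 or ∞/∞ form), then apply L'Hôpital's rule:
  lim(x→0) 2·x³·ln(7x) = 0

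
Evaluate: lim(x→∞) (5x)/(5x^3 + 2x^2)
This is an ∞/∞ indeterminate form.

Apply L'Hôpital's rule: differentiate numerator and denominator separately.
  f(x) = 5·x   ⇒   f'(x) = 5
  g(x) = 5·x^3 + 2·x^2   ⇒   g'(x) = 15·x^2 + 4·x
  lim(x→∞) f'(x)/g'(x) = lim(x→∞) (5)/(15·x^2 + 4·x)
  = 0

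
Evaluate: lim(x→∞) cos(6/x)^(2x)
This is an exponential indeterminate form.

For exponential indeterminate forms, take the natural log:
  Let L = lim(x→∞) cos(6/x)^(2x)
  Then ln(L) = lim(x→∞) [exponent × ln(base)]
  Evaluate using L'Hôpital or standard limits, then exponentiate.
  L = 1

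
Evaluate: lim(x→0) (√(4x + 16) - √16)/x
This is a standard limit.

Factor or rationalize the expression:
  lim(x→0) (√(4x + 16) - √16)/x = 1/2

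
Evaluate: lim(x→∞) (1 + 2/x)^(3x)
This is an exponential indeterminate form.

For exponential indeterminate forms, take the natural log:
  Let L = lim(x→∞) (1 + 2/x)^(3x)
  Then ln(L) = lim(x→∞) [exponent × ln(base)]
  Evaluate using L'Hôpital or standard limits, then exponentiate.
  L = e^(6)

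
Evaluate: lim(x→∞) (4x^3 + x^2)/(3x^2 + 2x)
This is an ∞/∞ indeterminate form.

Apply L'Hôpital's rule: differentiate numerator and denominator separately.
  f(x) = 4·x^3 + x^2   ⇒   f'(x) = 12·x^2 + 2·x
  g(x) = 3·x^2 + 2·x   ⇒   g'(x) = 6·x + 2
  lim(x→∞) f'(x)/g'(x) = lim(x→∞) (12·x^2 + 2·x)/(6·x + 2)
  = ∞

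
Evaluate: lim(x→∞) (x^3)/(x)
This is an ∞/∞ indeterminate form.

Apply L'Hôpital's rule: differentiate numerator and denominator separately.
  f(x) = x^3   ⇒   f'(x) = 3·x^2
  g(x) = x   ⇒   g'(x) = 1
  lim(x→∞) f'(x)/g'(x) = lim(x→∞) (3·x^2)/(1)
  = ∞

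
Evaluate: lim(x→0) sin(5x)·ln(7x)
This is a 0·∞ indeterminate form.

Rewrite 0·∞ as a quotient (0/0 or ∞/∞ form), then apply L'Hôpital's rule:
  lim(x→0) sin(5x)·ln(7x) = 0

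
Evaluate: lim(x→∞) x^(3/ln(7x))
This is an exponential indeterminate form.

For exponential indeterminate forms, take the natural log:
  Let L = lim(x→∞) x^(3/ln(7x))
  Then ln(L) = lim(x→∞) [exponent × ln(base)]
  Evaluate using L'Hôpital or standard limits, then exponentiate.
  L = e^(3)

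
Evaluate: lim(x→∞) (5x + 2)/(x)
This is an ∞/∞ indeterminate form.

Apply L'Hôpital's rule: differentiate numerator and denominator separately.
  f(x) = 5·x + 2   ⇒   f'(x) = 5
  g(x) = x   ⇒   g'(x) = 1
  lim(x→∞) f'(x)/g'(x) = lim(x→∞) (5)/(1)
  = 5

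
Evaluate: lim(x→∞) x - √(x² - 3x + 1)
This is an ∞-∞ indeterminate form.

Combine fractions or rationalize to convert ∞-∞ to 0/0 form:
  lim(x→∞) x - √(x² - 3x + 1) = 3/2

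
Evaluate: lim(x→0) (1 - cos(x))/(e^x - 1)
This is a 0/0 indeterminate form.

Apply L'Hôpital's rule: differentiate numerator and denominator separately.
  f(x) = 1 - cos(x)   ⇒   f'(x) = sin(x)
  g(x) = e^(x) - 1   ⇒   g'(x) = e^(x)
  lim(x→0) f'(x)/g'(x) = lim(x→0) (sin(x))/(e^(x))
  = 0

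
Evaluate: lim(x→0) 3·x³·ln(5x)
This is a 0·∞ indeterminate form.

Rewrite 0·∞ as a quotient (0/0 or ∞/∞ form), then apply L'Hôpital's rule:
  lim(x→0) 3·x³·ln(5x) = 0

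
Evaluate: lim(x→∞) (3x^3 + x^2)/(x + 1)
This is an ∞/∞ indeterminate form.

Apply L'Hôpital's rule: differentiate numerator and denominator separately.
  f(x) = 3·x^3 + x^2   ⇒   f'(x) = 9·x^2 + 2·x
  g(x) = x + 1   ⇒   g'(x) = 1
  lim(x→∞) f'(x)/g'(x) = lim(x→∞) (9·x^2 + 2·x)/(1)
  = ∞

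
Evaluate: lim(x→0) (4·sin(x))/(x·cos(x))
This is a 0/0 indeterminate form.

Apply L'Hôpital's rule: differentiate numerator and denominator separately.
  f(x) = 4·sin(x)   ⇒   f'(x) = 4·cos(x)
  g(x) = x·cos(x)   ⇒   g'(x) = -x·sin(x) + cos(x)
  lim(x→0) f'(x)/g'(x) = lim(x→0) (4·cos(x))/(-x·sin(x) + cos(x))
  = 4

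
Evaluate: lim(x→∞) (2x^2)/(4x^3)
This is an ∞/∞ indeterminate form.

Apply L'Hôpital's rule: differentiate numerator and denominator separately.
  f(x) = 2·x^2   ⇒   f'(x) = 4·x
  g(x) = 4·x^3   ⇒   g'(x) = 12·x^2
  lim(x→∞) f'(x)/g'(x) = lim(x→∞) (4·x)/(12·x^2)
  = 0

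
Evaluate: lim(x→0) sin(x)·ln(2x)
This is a 0·∞ indeterminate form.

Rewrite 0·∞ as a quotient (0/0 or ∞/∞ form), then apply L'Hôpital's rule:
  lim(x→0) sin(x)·ln(2x) = 0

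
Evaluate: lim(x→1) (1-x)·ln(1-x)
This is a 0·∞ indeterminate form.

Rewrite 0·∞ as a quotient (0/0 or ∞/∞ form), then apply L'Hôpital's rule:
  lim(x→1) (1-x)·ln(1-x) = 0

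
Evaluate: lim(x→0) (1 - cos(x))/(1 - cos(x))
This is a 0/0 indeterminate form.

Apply L'Hôpital's rule: differentiate numerator and denominator separately.
  f(x) = 1 - cos(x)   ⇒   f'(x) = sin(x)
  g(x) = 1 - cos(x)   ⇒   g'(x) = sin(x)
  lim(x→0) f'(x)/g'(x) = lim(x→0) (sin(x))/(sin(x))
  = 1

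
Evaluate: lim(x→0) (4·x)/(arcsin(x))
This is a 0/0 indeterminate form.

Apply L'Hôpital's rule: differentiate numerator and denominator separately.
  f(x) = 4·x   ⇒   f'(x) = 4
  g(x) = asin(x)   ⇒   g'(x) = 1/sqrt(1 - x^2)
  lim(x→0) f'(x)/g'(x) = lim(x→0) (4)/(1/sqrt(1 - x^2))
  = 4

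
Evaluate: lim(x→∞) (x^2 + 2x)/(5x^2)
This is an ∞/∞ indeterminate form.

Apply L'Hôpital's rule: differentiate numerator and denominator separately.
  f(x) = x^2 + 2·x   ⇒   f'(x) = 2·x + 2
  g(x) = 5·x^2   ⇒   g'(x) = 10·x
  lim(x→∞) f'(x)/g'(x) = lim(x→∞) (2·x + 2)/(10·x)
  = 1/5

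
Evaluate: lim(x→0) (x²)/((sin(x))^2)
This is a 0/0 indeterminate form.

Apply L'Hôpital's rule: differentiate numerator and denominator separately.
  f(x) = x^2   ⇒   f'(x) = 2·x
  g(x) = sin(x)^2   ⇒   g'(x) = 2·sin(x)·cos(x)
  lim(x→0) f'(x)/g'(x) = lim(x→0) (2·x)/(2·sin(x)·cos(x))
  = 1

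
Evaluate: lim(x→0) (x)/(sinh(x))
This is a 0/0 indeterminate form.

Apply L'Hôpital's rule: differentiate numerator and denominator separately.
  f(x) = x   ⇒   f'(x) = 1
  g(x) = sinh(x)   ⇒   g'(x) = cosh(x)
  lim(x→0) f'(x)/g'(x) = lim(x→0) (1)/(cosh(x))
  = 1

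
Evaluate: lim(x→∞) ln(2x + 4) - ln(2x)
This is an ∞-∞ indeterminate form.

Combine fractions or rationalize to convert ∞-∞ to 0/0 form:
  lim(x→∞) ln(2x + 4) - ln(2x) = 0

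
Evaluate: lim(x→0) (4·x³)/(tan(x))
This is a 0/0 indeterminate form.

Apply L'Hôpital's rule: differentiate numerator and denominator separately.
  f(x) = 4·x^3   ⇒   f'(x) = 12·x^2
  g(x) = tan(x)   ⇒   g'(x) = tan(x)^2 + 1
  lim(x→0) f'(x)/g'(x) = lim(x→0) (12·x^2)/(tan(x)^2 + 1)
  = 0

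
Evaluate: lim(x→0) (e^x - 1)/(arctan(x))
This is a 0/0 indeterminate form.

Apply L'Hôpital's rule: differentiate numerator and denominator separately.
  f(x) = e^(x) - 1   ⇒   f'(x) = e^(x)
  g(x) = atan(x)   ⇒   g'(x) = 1/(x^2 + 1)
  lim(x→0) f'(x)/g'(x) = lim(x→0) (e^(x))/(1/(x^2 + 1))
  = 1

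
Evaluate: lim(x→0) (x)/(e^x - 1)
This is a 0/0 indeterminate form.

Apply L'Hôpital's rule: differentiate numerator and denominator separately.
  f(x) = x   ⇒   f'(x) = 1
  g(x) = e^(x) - 1   ⇒   g'(x) = e^(x)
  lim(x→0) f'(x)/g'(x) = lim(x→0) (1)/(e^(x))
  = 1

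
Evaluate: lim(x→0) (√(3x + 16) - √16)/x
This is a standard limit.

Factor or rationalize the expression:
  lim(x→0) (√(3x + 16) - √16)/x = 3/8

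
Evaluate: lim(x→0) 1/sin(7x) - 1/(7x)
This is an ∞-∞ indeterminate form.

Combine fractions or rationalize to convert ∞-∞ to 0/0 form:
  lim(x→0) 1/sin(7x) - 1/(7x) = 0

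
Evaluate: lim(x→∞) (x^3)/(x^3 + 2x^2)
This is an ∞/∞ indeterminate form.

Apply L'Hôpital's rule: differentiate numerator and denominator separately.
  f(x) = x^3   ⇒   f'(x) = 3·x^2
  g(x) = x^3 + 2·x^2   ⇒   g'(x) = 3·x^2 + 4·x
  lim(x→∞) f'(x)/g'(x) = lim(x→∞) (3·x^2)/(3·x^2 + 4·x)
  = 1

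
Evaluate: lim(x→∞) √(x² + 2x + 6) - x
This is an ∞-∞ indeterminate form.

Combine fractions or rationalize to convert ∞-∞ to 0/0 form:
  lim(x→∞) √(x² + 2x + 6) - x = 1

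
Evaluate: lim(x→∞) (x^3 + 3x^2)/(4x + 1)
This is an ∞/∞ indeterminate form.

Apply L'Hôpital's rule: differentiate numerator and denominator separately.
  f(x) = x^3 + 3·x^2   ⇒   f'(x) = 3·x^2 + 6·x
  g(x) = 4·x + 1   ⇒   g'(x) = 4
  lim(x→∞) f'(x)/g'(x) = lim(x→∞) (3·x^2 + 6·x)/(4)
  = ∞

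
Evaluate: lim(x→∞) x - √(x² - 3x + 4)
This is an ∞-∞ indeterminate form.

Combine fractions or rationalize to convert ∞-∞ to 0/0 form:
  lim(x→∞) x - √(x² - 3x + 4) = 3/2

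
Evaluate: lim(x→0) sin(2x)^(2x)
This is an exponential indeterminate form.

For exponential indeterminate forms, take the natural log:
  Let L = lim(x→0) sin(2x)^(2x)
  Then ln(L) = lim(x→0) [exponent × ln(base)]
  Evaluate using L'Hôpital or standard limits, then exponentiate.
  L = 1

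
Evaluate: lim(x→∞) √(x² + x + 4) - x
This is an ∞-∞ indeterminate form.

Combine fractions or rationalize to convert ∞-∞ to 0/0 form:
  lim(x→∞) √(x² + x + 4) - x = 1/2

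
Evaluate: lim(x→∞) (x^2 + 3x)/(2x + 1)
This is an ∞/∞ indeterminate form.

Apply L'Hôpital's rule: differentiate numerator and denominator separately.
  f(x) = x^2 + 3·x   ⇒   f'(x) = 2·x + 3
  g(x) = 2·x + 1   ⇒   g'(x) = 2
  lim(x→∞) f'(x)/g'(x) = lim(x→∞) (2·x + 3)/(2)
  = ∞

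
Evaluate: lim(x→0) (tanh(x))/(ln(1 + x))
This is a 0/0 indeterminate form.

Apply L'Hôpital's rule: differentiate numerator and denominator separately.
  f(x) = tanh(x)   ⇒   f'(x) = 1 - tanh(x)^2
  g(x) = ln(x + 1)   ⇒   g'(x) = 1/(x + 1)
  lim(x→0) f'(x)/g'(x) = lim(x→0) (1 - tanh(x)^2)/(1/(x + 1))
  = 1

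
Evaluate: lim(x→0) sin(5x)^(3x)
This is an exponential indeterminate form.

For exponential indeterminate forms, take the natural log:
  Let L = lim(x→0) sin(5x)^(3x)
  Then ln(L) = lim(x→0) [exponent × ln(base)]
  Evaluate using L'Hôpital or standard limits, then exponentiate.
  L = 1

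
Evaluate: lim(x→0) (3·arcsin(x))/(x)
This is a 0/0 indeterminate form.

Apply L'Hôpital's rule: differentiate numerator and denominator separately.
  f(x) = 3·asin(x)   ⇒   f'(x) = 3/sqrt(1 - x^2)
  g(x) = x   ⇒   g'(x) = 1
  lim(x→0) f'(x)/g'(x) = lim(x→0) (3/sqrt(1 - x^2))/(1)
  = 3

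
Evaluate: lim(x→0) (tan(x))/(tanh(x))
This is a 0/0 indeterminate form.

Apply L'Hôpital's rule: differentiate numerator and denominator separately.
  f(x) = tan(x)   ⇒   f'(x) = tan(x)^2 + 1
  g(x) = tanh(x)   ⇒   g'(x) = 1 - tanh(x)^2
  lim(x→0) f'(x)/g'(x) = lim(x→0) (tan(x)^2 + 1)/(1 - tanh(x)^2)
  = 1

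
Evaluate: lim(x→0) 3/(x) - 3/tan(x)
This is an ∞-∞ indeterminate form.

Combine fractions or rationalize to convert ∞-∞ to 0/0 form:
  lim(x→0) 3/(x) - 3/tan(x) = 0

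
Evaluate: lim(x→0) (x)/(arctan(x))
This is a 0/0 indeterminate form.

Apply L'Hôpital's rule: differentiate numerator and denominator separately.
  f(x) = x   ⇒   f'(x) = 1
  g(x) = atan(x)   ⇒   g'(x) = 1/(x^2 + 1)
  lim(x→0) f'(x)/g'(x) = lim(x→0) (1)/(1/(x^2 + 1))
  = 1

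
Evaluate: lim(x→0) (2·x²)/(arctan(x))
This is a 0/0 indeterminate form.

Apply L'Hôpital's rule: differentiate numerator and denominator separately.
  f(x) = 2·x^2   ⇒   f'(x) = 4·x
  g(x) = atan(x)   ⇒   g'(x) = 1/(x^2 + 1)
  lim(x→0) f'(x)/g'(x) = lim(x→0) (4·x)/(1/(x^2 + 1))
  = 0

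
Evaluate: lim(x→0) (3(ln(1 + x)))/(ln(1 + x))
This is a 0/0 indeterminate form.

Apply L'Hôpital's rule: differentiate numerator and denominator separately.
  f(x) = 3·ln(x + 1)   ⇒   f'(x) = 3/(x + 1)
  g(x) = ln(x + 1)   ⇒   g'(x) = 1/(x + 1)
  lim(x→0) f'(x)/g'(x) = lim(x→0) (3/(x + 1))/(1/(x + 1))
  = 3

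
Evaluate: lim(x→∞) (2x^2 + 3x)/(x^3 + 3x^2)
This is an ∞/∞ indeterminate form.

Apply L'Hôpital's rule: differentiate numerator and denominator separately.
  f(x) = 2·x^2 + 3·x   ⇒   f'(x) = 4·x + 3
  g(x) = x^3 + 3·x^2   ⇒   g'(x) = 3·x^2 + 6·x
  lim(x→∞) f'(x)/g'(x) = lim(x→∞) (4·x + 3)/(3·x^2 + 6·x)
  = 0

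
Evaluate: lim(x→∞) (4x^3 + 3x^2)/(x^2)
This is an ∞/∞ indeterminate form.

Apply L'Hôpital's rule: differentiate numerator and denominator separately.
  f(x) = 4·x^3 + 3·x^2   ⇒   f'(x) = 12·x^2 + 6·x
  g(x) = x^2   ⇒   g'(x) = 2·x
  lim(x→∞) f'(x)/g'(x) = lim(x→∞) (12·x^2 + 6·x)/(2·x)
  = ∞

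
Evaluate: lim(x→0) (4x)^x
This is an exponential indeterminate form.

For exponential indeterminate forms, take the natural log:
  Let L = lim(x→0) (4x)^x
  Then ln(L) = lim(x→0) [exponent × ln(base)]
  Evaluate using L'Hôpital or standard limits, then exponentiate.
  L = 1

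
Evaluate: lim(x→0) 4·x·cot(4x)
This is a 0·∞ indeterminate form.

Rewrite 0·∞ as a quotient (0/0 or ∞/∞ form), then apply L'Hôpital's rule:
  lim(x→0) 4·x·cot(4x) = 1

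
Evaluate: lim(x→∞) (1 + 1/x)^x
This is an exponential indeterminate form.

For exponential indeterminate forms, take the natural log:
  Let L = lim(x→∞) (1 + 1/x)^x
  Then ln(L) = lim(x→∞) [exponent × ln(base)]
  Evaluate using L'Hôpital or standard limits, then exponentiate.
  L = e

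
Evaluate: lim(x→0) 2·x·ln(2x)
This is a 0·∞ indeterminate form.

Rewrite 0·∞ as a quotient (0/0 or ∞/∞ form), then apply L'Hôpital's rule:
  lim(x→0) 2·x·ln(2x) = 0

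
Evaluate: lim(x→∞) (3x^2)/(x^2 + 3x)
This is an ∞/∞ indeterminate form.

Apply L'Hôpital's rule: differentiate numerator and denominator separately.
  f(x) = 3·x^2   ⇒   f'(x) = 6·x
  g(x) = x^2 + 3·x   ⇒   g'(x) = 2·x + 3
  lim(x→∞) f'(x)/g'(x) = lim(x→∞) (6·x)/(2·x + 3)
  = 3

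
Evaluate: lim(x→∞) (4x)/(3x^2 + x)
This is an ∞/∞ indeterminate form.

Apply L'Hôpital's rule: differentiate numerator and denominator separately.
  f(x) = 4·x   ⇒   f'(x) = 4
  g(x) = 3·x^2 + x   ⇒   g'(x) = 6·x + 1
  lim(x→∞) f'(x)/g'(x) = lim(x→∞) (4)/(6·x + 1)
  = 0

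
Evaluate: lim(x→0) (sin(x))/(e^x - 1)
This is a 0/0 indeterminate form.

Apply L'Hôpital's rule: differentiate numerator and denominator separately.
  f(x) = sin(x)   ⇒   f'(x) = cos(x)
  g(x) = e^(x) - 1   ⇒   g'(x) = e^(x)
  lim(x→0) f'(x)/g'(x) = lim(x→0) (cos(x))/(e^(x))
  = 1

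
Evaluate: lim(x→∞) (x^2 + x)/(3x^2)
This is an ∞/∞ indeterminate form.

Apply L'Hôpital's rule: differentiate numerator and denominator separately.
  f(x) = x^2 + x   ⇒   f'(x) = 2·x + 1
  g(x) = 3·x^2   ⇒   g'(x) = 6·x
  lim(x→∞) f'(x)/g'(x) = lim(x→∞) (2·x + 1)/(6·x)
  = 1/3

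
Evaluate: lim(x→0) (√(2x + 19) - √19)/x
This is a standard limit.

Factor or rationalize the expression:
  lim(x→0) (√(2x + 19) - √19)/x = sqrt(19)/19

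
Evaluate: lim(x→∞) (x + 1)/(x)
This is an ∞/∞ indeterminate form.

Apply L'Hôpital's rule: differentiate numerator and denominator separately.
  f(x) = x + 1   ⇒   f'(x) = 1
  g(x) = x   ⇒   g'(x) = 1
  lim(x→∞) f'(x)/g'(x) = lim(x→∞) (1)/(1)
  = 1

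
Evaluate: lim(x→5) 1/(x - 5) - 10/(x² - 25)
This is an ∞-∞ indeterminate form.

Combine fractions or rationalize to convert ∞-∞ to 0/0 form:
  lim(x→5) 1/(x - 5) - 10/(x² - 25) = 1/10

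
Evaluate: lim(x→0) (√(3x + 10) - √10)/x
This is a standard limit.

Factor or rationalize the expression:
  lim(x→0) (√(3x + 10) - √10)/x = 3·sqrt(10)/20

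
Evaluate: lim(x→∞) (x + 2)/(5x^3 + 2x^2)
This is an ∞/∞ indeterminate form.

Apply L'Hôpital's rule: differentiate numerator and denominator separately.
  f(x) = x + 2   ⇒   f'(x) = 1
  g(x) = 5·x^3 + 2·x^2   ⇒   g'(x) = 15·x^2 + 4·x
  lim(x→∞) f'(x)/g'(x) = lim(x→∞) (1)/(15·x^2 + 4·x)
  = 0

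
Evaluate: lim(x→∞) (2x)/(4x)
This is an ∞/∞ indeterminate form.

Apply L'Hôpital's rule: differentiate numerator and denominator separately.
  f(x) = 2·x   ⇒   f'(x) = 2
  g(x) = 4·x   ⇒   g'(x) = 4
  lim(x→∞) f'(x)/g'(x) = lim(x→∞) (2)/(4)
  = 1/2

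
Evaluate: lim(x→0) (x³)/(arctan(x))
This is a 0/0 indeterminate form.

Apply L'Hôpital's rule: differentiate numerator and denominator separately.
  f(x) = x^3   ⇒   f'(x) = 3·x^2
  g(x) = atan(x)   ⇒   g'(x) = 1/(x^2 + 1)
  lim(x→0) f'(x)/g'(x) = lim(x→0) (3·x^2)/(1/(x^2 + 1))
  = 0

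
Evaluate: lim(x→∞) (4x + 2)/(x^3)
This is an ∞/∞ indeterminate form.

Apply L'Hôpital's rule: differentiate numerator and denominator separately.
  f(x) = 4·x + 2   ⇒   f'(x) = 4
  g(x) = x^3   ⇒   g'(x) = 3·x^2
  lim(x→∞) f'(x)/g'(x) = lim(x→∞) (4)/(3·x^2)
  = 0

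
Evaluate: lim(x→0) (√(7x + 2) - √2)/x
This is a standard limit.

Factor or rationalize the expression:
  lim(x→0) (√(7x + 2) - √2)/x = 7·sqrt(2)/4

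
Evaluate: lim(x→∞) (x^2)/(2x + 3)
This is an ∞/∞ indeterminate form.

Apply L'Hôpital's rule: differentiate numerator and denominator separately.
  f(x) = x^2   ⇒   f'(x) = 2·x
  g(x) = 2·x + 3   ⇒   g'(x) = 2
  lim(x→∞) f'(x)/g'(x) = lim(x→∞) (2·x)/(2)
  = ∞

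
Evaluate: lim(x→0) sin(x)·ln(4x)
This is a 0·∞ indeterminate form.

Rewrite 0·∞ as a quotient (0/0 or ∞/∞ form), then apply L'Hôpital's rule:
  lim(x→0) sin(x)·ln(4x) = 0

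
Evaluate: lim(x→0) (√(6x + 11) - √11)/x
This is a standard limit.

Factor or rationalize the expression:
  lim(x→0) (√(6x + 11) - √11)/x = 3·sqrt(11)/11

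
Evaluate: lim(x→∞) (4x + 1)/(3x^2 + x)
This is an ∞/∞ indeterminate form.

Apply L'Hôpital's rule: differentiate numerator and denominator separately.
  f(x) = 4·x + 1   ⇒   f'(x) = 4
  g(x) = 3·x^2 + x   ⇒   g'(x) = 6·x + 1
  lim(x→∞) f'(x)/g'(x) = lim(x→∞) (4)/(6·x + 1)
  = 0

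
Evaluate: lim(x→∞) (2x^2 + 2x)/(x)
This is an ∞/∞ indeterminate form.

Apply L'Hôpital's rule: differentiate numerator and denominator separately.
  f(x) = 2·x^2 + 2·x   ⇒   f'(x) = 4·x + 2
  g(x) = x   ⇒   g'(x) = 1
  lim(x→∞) f'(x)/g'(x) = lim(x→∞) (4·x + 2)/(1)
  = ∞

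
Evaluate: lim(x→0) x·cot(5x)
This is a 0·∞ indeterminate form.

Rewrite 0·∞ as a quotient (0/0 or ∞/∞ form), then apply L'Hôpital's rule:
  lim(x→0) x·cot(5x) = 1/5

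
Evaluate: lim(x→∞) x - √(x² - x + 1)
This is an ∞-∞ indeterminate form.

Combine fractions or rationalize to convert ∞-∞ to 0/0 form:
  lim(x→∞) x - √(x² - x + 1) = 1/2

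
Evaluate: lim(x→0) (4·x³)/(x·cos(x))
This is a 0/0 indeterminate form.

Apply L'Hôpital's rule: differentiate numerator and denominator separately.
  f(x) = 4·x^3   ⇒   f'(x) = 12·x^2
  g(x) = x·cos(x)   ⇒   g'(x) = -x·sin(x) + cos(x)
  lim(x→0) f'(x)/g'(x) = lim(x→0) (12·x^2)/(-x·sin(x) + cos(x))
  = 0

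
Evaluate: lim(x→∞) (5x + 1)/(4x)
This is an ∞/∞ indeterminate form.

Apply L'Hôpital's rule: differentiate numerator and denominator separately.
  f(x) = 5·x + 1   ⇒   f'(x) = 5
  g(x) = 4·x   ⇒   g'(x) = 4
  lim(x→∞) f'(x)/g'(x) = lim(x→∞) (5)/(4)
  = 5/4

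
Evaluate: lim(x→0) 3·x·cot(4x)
This is a 0·∞ indeterminate form.

Rewrite 0·∞ as a quotient (0/0 or ∞/∞ form), then apply L'Hôpital's rule:
  lim(x→0) 3·x·cot(4x) = 3/4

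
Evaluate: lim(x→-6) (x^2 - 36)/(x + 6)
This is a standard limit.

Factor or rationalize the expression:
  lim(x→-6) (x^2 - 36)/(x + 6) = -12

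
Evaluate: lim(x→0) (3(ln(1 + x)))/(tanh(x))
This is a 0/0 indeterminate form.

Apply L'Hôpital's rule: differentiate numerator and denominator separately.
  f(x) = 3·ln(x + 1)   ⇒   f'(x) = 3/(x + 1)
  g(x) = tanh(x)   ⇒   g'(x) = 1 - tanh(x)^2
  lim(x→0) f'(x)/g'(x) = lim(x→0) (3/(x + 1))/(1 - tanh(x)^2)
  = 3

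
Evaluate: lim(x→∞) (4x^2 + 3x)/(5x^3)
This is an ∞/∞ indeterminate form.

Apply L'Hôpital's rule: differentiate numerator and denominator separately.
  f(x) = 4·x^2 + 3·x   ⇒   f'(x) = 8·x + 3
  g(x) = 5·x^3   ⇒   g'(x) = 15·x^2
  lim(x→∞) f'(x)/g'(x) = lim(x→∞) (8·x + 3)/(15·x^2)
  = 0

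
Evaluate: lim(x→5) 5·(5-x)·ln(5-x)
This is a 0·∞ indeterminate form.

Rewrite 0·∞ as a quotient (0/0 or ∞/∞ form), then apply L'Hôpital's rule:
  lim(x→5) 5·(5-x)·ln(5-x) = 0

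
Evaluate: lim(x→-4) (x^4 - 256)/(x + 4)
This is a standard limit.

Factor or rationalize the expression:
  lim(x→-4) (x^4 - 256)/(x + 4) = -256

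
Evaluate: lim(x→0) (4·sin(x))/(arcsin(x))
This is a 0/0 indeterminate form.

Apply L'Hôpital's rule: differentiate numerator and denominator separately.
  f(x) = 4·sin(x)   ⇒   f'(x) = 4·cos(x)
  g(x) = asin(x)   ⇒   g'(x) = 1/sqrt(1 - x^2)
  lim(x→0) f'(x)/g'(x) = lim(x→0) (4·cos(x))/(1/sqrt(1 - x^2))
  = 4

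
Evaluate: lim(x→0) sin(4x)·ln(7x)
This is a 0·∞ indeterminate form.

Rewrite 0·∞ as a quotient (0/0 or ∞/∞ form), then apply L'Hôpital's rule:
  lim(x→0) sin(4x)·ln(7x) = 0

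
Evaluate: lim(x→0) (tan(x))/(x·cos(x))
This is a 0/0 indeterminate form.

Apply L'Hôpital's rule: differentiate numerator and denominator separately.
  f(x) = tan(x)   ⇒   f'(x) = tan(x)^2 + 1
  g(x) = x·cos(x)   ⇒   g'(x) = -x·sin(x) + cos(x)
  lim(x→0) f'(x)/g'(x) = lim(x→0) (tan(x)^2 + 1)/(-x·sin(x) + cos(x))
  = 1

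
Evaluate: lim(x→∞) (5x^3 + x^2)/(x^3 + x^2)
This is an ∞/∞ indeterminate form.

Apply L'Hôpital's rule: differentiate numerator and denominator separately.
  f(x) = 5·x^3 + x^2   ⇒   f'(x) = 15·x^2 + 2·x
  g(x) = x^3 + x^2   ⇒   g'(x) = 3·x^2 + 2·x
  lim(x→∞) f'(x)/g'(x) = lim(x→∞) (15·x^2 + 2·x)/(3·x^2 + 2·x)
  = 5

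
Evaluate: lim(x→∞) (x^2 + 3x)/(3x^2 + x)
This is an ∞/∞ indeterminate form.

Apply L'Hôpital's rule: differentiate numerator and denominator separately.
  f(x) = x^2 + 3·x   ⇒   f'(x) = 2·x + 3
  g(x) = 3·x^2 + x   ⇒   g'(x) = 6·x + 1
  lim(x→∞) f'(x)/g'(x) = lim(x→∞) (2·x + 3)/(6·x + 1)
  = 1/3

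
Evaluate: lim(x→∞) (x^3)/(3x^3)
This is an ∞/∞ indeterminate form.

Apply L'Hôpital's rule: differentiate numerator and denominator separately.
  f(x) = x^3   ⇒   f'(x) = 3·x^2
  g(x) = 3·x^3   ⇒   g'(x) = 9·x^2
  lim(x→∞) f'(x)/g'(x) = lim(x→∞) (3·x^2)/(9·x^2)
  = 1/3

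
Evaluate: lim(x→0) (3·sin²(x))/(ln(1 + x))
This is a 0/0 indeterminate form.

Apply L'Hôpital's rule: differentiate numerator and denominator separately.
  f(x) = 3·sin(x)^2   ⇒   f'(x) = 6·sin(x)·cos(x)
  g(x) = ln(x + 1)   ⇒   g'(x) = 1/(x + 1)
  lim(x→0) f'(x)/g'(x) = lim(x→0) (6·sin(x)·cos(x))/(1/(x + 1))
  = 0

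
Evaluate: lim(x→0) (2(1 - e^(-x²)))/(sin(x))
This is a 0/0 indeterminate form.

Apply L'Hôpital's rule: differentiate numerator and denominator separately.
  f(x) = 2 - 2·e^(-x^2)   ⇒   f'(x) = 4·x·e^(-x^2)
  g(x) = sin(x)   ⇒   g'(x) = cos(x)
  lim(x→0) f'(x)/g'(x) = lim(x→0) (4·x·e^(-x^2))/(cos(x))
  = 0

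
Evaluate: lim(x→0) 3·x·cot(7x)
This is a 0·∞ indeterminate form.

Rewrite 0·∞ as a quotient (0/0 or ∞/∞ form), then apply L'Hôpital's rule:
  lim(x→0) 3·x·cot(7x) = 3/7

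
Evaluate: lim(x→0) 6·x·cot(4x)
This is a 0·∞ indeterminate form.

Rewrite 0·∞ as a quotient (0/0 or ∞/∞ form), then apply L'Hôpital's rule:
  lim(x→0) 6·x·cot(4x) = 3/2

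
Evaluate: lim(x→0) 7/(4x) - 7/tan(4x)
This is an ∞-∞ indeterminate form.

Combine fractions or rationalize to convert ∞-∞ to 0/0 form:
  lim(x→0) 7/(4x) - 7/tan(4x) = 0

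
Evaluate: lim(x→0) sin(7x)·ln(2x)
This is a 0·∞ indeterminate form.

Rewrite 0·∞ as a quotient (0/0 or ∞/∞ form), then apply L'Hôpital's rule:
  lim(x→0) sin(7x)·ln(2x) = 0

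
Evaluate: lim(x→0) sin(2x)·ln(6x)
This is a 0·∞ indeterminate form.

Rewrite 0·∞ as a quotient (0/0 or ∞/∞ form), then apply L'Hôpital's rule:
  lim(x→0) sin(2x)·ln(6x) = 0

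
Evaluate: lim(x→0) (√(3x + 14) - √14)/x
This is a standard limit.

Factor or rationalize the expression:
  lim(x→0) (√(3x + 14) - √14)/x = 3·sqrt(14)/28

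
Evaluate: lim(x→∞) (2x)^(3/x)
This is an exponential indeterminate form.

For exponential indeterminate forms, take the natural log:
  Let L = lim(x→∞) (2x)^(3/x)
  Then ln(L) = lim(x→∞) [exponent × ln(base)]
  Evaluate using L'Hôpital or standard limits, then exponentiate.
  L = 1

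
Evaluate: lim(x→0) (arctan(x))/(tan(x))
This is a 0/0 indeterminate form.

Apply L'Hôpital's rule: differentiate numerator and denominator separately.
  f(x) = atan(x)   ⇒   f'(x) = 1/(x^2 + 1)
  g(x) = tan(x)   ⇒   g'(x) = tan(x)^2 + 1
  lim(x→0) f'(x)/g'(x) = lim(x→0) (1/(x^2 + 1))/(tan(x)^2 + 1)
  = 1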